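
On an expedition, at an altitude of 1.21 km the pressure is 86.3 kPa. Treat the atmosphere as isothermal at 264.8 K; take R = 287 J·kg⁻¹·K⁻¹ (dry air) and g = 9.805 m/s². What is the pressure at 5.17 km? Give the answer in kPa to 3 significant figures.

Scale height: H = RT/g = 287 × 264.8 / 9.805 = 7750.9 m.
Between two levels, P₂ = P₁ exp(−Δz/H) with Δz = z₂ − z₁.
Δz = 5170.0 − 1210.0 = 3960.0 m; Δz/H = 3960.0/7750.9 = 0.51091.
P₂ = 86.3 × exp(−0.51091) = 86.3 × 0.59995 = 51.776 kPa.

P ≈ 51.8 kPa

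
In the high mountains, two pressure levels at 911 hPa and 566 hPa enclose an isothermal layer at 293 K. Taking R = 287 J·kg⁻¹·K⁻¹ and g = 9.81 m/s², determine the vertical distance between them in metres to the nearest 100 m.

Hypsometric equation: Δz = (R T̄/g) ln(P₁/P₂).
R T̄/g = 287 × 293 / 9.81 = 8572.0 m.
ln(911/566) = ln(1.6095) = 0.47592.
Δz = 8572.0 × 0.47592 = 4079.6 m.

Δz ≈ 4100 m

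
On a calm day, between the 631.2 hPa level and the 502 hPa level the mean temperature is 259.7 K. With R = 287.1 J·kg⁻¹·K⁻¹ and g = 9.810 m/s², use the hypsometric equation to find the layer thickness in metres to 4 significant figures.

Δz ≈ 1741 m

Hypsometric equation: Δz = (R T̄/g) ln(P₁/P₂).
R T̄/g = 287.1 × 259.7 / 9.810 = 7600.4 m.
ln(631.2/502) = ln(1.2574) = 0.22905.
Δz = 7600.4 × 0.22905 = 1740.9 m.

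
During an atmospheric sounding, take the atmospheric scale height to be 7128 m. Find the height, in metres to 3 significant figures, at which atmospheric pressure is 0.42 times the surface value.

z ≈ 6180 m

Set P/P₀ = exp(−z/H) = 0.42, so z = −H ln(0.42).
−ln(0.42) = 0.86750; z = 7128.0 × 0.86750 = 6183.5 m.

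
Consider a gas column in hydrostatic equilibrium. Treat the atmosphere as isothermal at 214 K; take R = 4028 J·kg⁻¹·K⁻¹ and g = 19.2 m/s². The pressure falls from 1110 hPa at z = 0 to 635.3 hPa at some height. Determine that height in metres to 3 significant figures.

z ≈ 25100 m

Scale height: H = RT/g = 4028 × 214 / 19.2 = 44895 m.
Invert the barometric formula: z = H ln(P₀/P).
P₀/P = 1110/635.3 = 1.7472; ln(1.7472) = 0.55801.
z = 44895 × 0.55801 = 25052 m.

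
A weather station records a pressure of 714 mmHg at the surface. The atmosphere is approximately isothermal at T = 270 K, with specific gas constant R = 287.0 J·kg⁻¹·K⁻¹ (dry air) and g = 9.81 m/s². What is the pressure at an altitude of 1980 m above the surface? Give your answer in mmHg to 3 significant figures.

Scale height: H = RT/g = 287.0 × 270 / 9.81 = 7899.1 m.
Barometric formula: P = P₀ exp(−z/H).
z/H = 1980.0/7899.1 = 0.25066; exp(−0.25066) = 0.77829.
P = 714 × 0.77829 = 555.70 mmHg.

P ≈ 556 mmHg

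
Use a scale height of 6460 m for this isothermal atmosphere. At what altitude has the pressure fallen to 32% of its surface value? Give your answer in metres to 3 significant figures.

z ≈ 7360 m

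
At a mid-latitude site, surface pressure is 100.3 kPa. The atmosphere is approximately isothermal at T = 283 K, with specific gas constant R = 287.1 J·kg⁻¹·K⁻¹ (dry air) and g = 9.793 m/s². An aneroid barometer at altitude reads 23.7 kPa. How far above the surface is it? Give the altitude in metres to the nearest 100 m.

Scale height: H = RT/g = 287.1 × 283 / 9.793 = 8296.7 m.
Invert the barometric formula: z = H ln(P₀/P).
P₀/P = 100.3/23.7 = 4.2321; ln(4.2321) = 1.4427.
z = 8296.7 × 1.4427 = 11970 m.

z ≈ 12000 m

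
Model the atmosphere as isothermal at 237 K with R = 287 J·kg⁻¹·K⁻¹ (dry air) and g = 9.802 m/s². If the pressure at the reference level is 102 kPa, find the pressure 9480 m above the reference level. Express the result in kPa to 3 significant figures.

P ≈ 26.0 kPa

Scale height: H = RT/g = 287 × 237 / 9.802 = 6939.3 m.
Barometric formula: P = P₀ exp(−z/H).
z/H = 9480.0/6939.3 = 1.3661; exp(−1.3661) = 0.25510.
P = 102 × 0.25510 = 26.020 kPa.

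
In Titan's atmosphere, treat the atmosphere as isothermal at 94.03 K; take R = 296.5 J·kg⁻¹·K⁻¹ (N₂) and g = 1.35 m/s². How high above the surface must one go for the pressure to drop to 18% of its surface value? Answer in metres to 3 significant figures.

Scale height: H = RT/g = 296.5 × 94.03 / 1.35 = 20652 m.
Set P/P₀ = exp(−z/H) = 0.18, so z = −H ln(0.18).
−ln(0.18) = 1.7148; z = 20652 × 1.7148 = 35414 m.

z ≈ 35400 m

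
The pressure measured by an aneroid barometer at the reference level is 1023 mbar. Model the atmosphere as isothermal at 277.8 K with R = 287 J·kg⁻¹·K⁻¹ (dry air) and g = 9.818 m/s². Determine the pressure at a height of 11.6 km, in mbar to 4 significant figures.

P ≈ 245.2 mbar

Scale height: H = RT/g = 287 × 277.8 / 9.818 = 8120.7 m.
Barometric formula: P = P₀ exp(−z/H).
z/H = 11600/8120.7 = 1.4284; exp(−1.4284) = 0.23969.
P = 1023 × 0.23969 = 245.20 mbar.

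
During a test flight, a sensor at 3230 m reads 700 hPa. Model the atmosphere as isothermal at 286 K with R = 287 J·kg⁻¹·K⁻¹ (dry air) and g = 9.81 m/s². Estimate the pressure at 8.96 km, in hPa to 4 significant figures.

Scale height: H = RT/g = 287 × 286 / 9.81 = 8367.2 m.
Between two levels, P₂ = P₁ exp(−Δz/H) with Δz = z₂ − z₁.
Δz = 8960.0 − 3230.0 = 5730.0 m; Δz/H = 5730.0/8367.2 = 0.68482.
P₂ = 700 × exp(−0.68482) = 700 × 0.50418 = 352.93 hPa.

P ≈ 352.9 hPa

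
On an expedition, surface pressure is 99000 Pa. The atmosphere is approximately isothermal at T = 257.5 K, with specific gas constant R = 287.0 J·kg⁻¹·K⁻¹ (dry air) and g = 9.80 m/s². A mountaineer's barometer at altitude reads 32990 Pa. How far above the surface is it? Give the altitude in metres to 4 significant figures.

Scale height: H = RT/g = 287.0 × 257.5 / 9.80 = 7541.1 m.
Invert the barometric formula: z = H ln(P₀/P).
P₀/P = 99000/32990 = 3.0009; ln(3.0009) = 1.0989.
z = 7541.1 × 1.0989 = 8286.9 m.

z ≈ 8287 m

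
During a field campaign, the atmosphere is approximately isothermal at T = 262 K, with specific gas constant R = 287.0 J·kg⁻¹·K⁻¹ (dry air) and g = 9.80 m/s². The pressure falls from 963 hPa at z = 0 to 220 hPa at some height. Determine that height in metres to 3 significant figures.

Scale height: H = RT/g = 287.0 × 262 / 9.80 = 7672.9 m.
Invert the barometric formula: z = H ln(P₀/P).
P₀/P = 963/220 = 4.3773; ln(4.3773) = 1.4764.
z = 7672.9 × 1.4764 = 11328 m.

z ≈ 11300 m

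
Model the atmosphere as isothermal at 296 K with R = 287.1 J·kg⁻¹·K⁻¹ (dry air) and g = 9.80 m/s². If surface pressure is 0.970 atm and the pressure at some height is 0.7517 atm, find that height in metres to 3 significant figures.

Scale height: H = RT/g = 287.1 × 296 / 9.80 = 8671.6 m.
Invert the barometric formula: z = H ln(P₀/P).
P₀/P = 0.970/0.7517 = 1.2904; ln(1.2904) = 0.25495.
z = 8671.6 × 0.25495 = 2210.8 m.

z ≈ 2210 m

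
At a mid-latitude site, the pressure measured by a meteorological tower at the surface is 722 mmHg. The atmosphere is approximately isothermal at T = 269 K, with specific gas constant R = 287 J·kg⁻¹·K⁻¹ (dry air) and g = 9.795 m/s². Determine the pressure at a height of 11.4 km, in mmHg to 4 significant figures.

P ≈ 170.0 mmHg

Scale height: H = RT/g = 287 × 269 / 9.795 = 7881.9 m.
Barometric formula: P = P₀ exp(−z/H).
z/H = 11400/7881.9 = 1.4464; exp(−1.4464) = 0.23542.
P = 722 × 0.23542 = 169.97 mmHg.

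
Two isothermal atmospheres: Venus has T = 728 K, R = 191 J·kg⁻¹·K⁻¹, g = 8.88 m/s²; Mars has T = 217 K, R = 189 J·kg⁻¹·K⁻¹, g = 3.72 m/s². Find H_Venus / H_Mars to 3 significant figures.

H = RT/g for each body.
H_Venus = 191 × 728 / 8.88 = 15659 m.
H_Mars = 189 × 217 / 3.72 = 11025 m.
H_Venus/H_Mars = 15659/11025 = 1.4203.

H_Venus/H_Mars ≈ 1.42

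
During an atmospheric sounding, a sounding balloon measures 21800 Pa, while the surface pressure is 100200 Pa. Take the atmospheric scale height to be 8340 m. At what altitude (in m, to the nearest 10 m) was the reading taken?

Invert the barometric formula: z = H ln(P₀/P).
P₀/P = 100200/21800 = 4.5963; ln(4.5963) = 1.5253.
z = 8340.0 × 1.5253 = 12721 m.

z ≈ 12720 m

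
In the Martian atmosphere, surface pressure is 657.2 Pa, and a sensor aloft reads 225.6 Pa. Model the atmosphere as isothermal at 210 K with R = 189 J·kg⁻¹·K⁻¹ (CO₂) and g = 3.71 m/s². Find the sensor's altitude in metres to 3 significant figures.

z ≈ 11400 m

Scale height: H = RT/g = 189 × 210 / 3.71 = 10698 m.
Invert the barometric formula: z = H ln(P₀/P).
P₀/P = 657.2/225.6 = 2.9131; ln(2.9131) = 1.0692.
z = 10698 × 1.0692 = 11438 m.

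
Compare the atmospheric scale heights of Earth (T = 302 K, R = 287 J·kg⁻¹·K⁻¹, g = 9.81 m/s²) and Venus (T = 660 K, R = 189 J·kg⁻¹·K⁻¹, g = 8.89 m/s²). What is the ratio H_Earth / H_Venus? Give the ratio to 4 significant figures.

H_Earth/H_Venus ≈ 0.6297

H = RT/g for each body.
H_Earth = 287 × 302 / 9.81 = 8835.3 m.
H_Venus = 189 × 660 / 8.89 = 14031 m.
H_Earth/H_Venus = 8835.3/14031 = 0.62970.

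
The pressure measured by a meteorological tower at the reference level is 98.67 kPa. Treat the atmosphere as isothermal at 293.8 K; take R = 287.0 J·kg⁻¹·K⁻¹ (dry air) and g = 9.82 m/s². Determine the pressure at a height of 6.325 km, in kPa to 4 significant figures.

P ≈ 47.24 kPa

Scale height: H = RT/g = 287.0 × 293.8 / 9.82 = 8586.6 m.
Barometric formula: P = P₀ exp(−z/H).
z/H = 6325.0/8586.6 = 0.73661; exp(−0.73661) = 0.47873.
P = 98.67 × 0.47873 = 47.236 kPa.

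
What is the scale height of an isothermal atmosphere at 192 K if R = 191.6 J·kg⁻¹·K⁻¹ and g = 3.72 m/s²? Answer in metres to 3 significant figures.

H ≈ 9890 m

The scale height of an isothermal atmosphere is H = RT/g.
H = 191.6 × 192 / 3.72 = 36787/3.72 = 9889.0 m.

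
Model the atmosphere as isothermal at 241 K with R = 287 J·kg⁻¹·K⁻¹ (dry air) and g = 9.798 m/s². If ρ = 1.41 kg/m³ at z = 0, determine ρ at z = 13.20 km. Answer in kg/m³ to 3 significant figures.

Scale height: H = RT/g = 287 × 241 / 9.798 = 7059.3 m.
In an isothermal atmosphere, density decays like pressure: ρ = ρ₀ exp(−z/H).
z/H = 13200/7059.3 = 1.8699; exp(−1.8699) = 0.15414.
ρ = 1.41 × 0.15414 = 0.21734 kg/m³.

ρ ≈ 0.217 kg/m³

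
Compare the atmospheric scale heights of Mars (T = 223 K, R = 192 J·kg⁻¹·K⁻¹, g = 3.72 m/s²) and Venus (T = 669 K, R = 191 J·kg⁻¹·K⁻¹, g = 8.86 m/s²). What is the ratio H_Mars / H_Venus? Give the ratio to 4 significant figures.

H_Mars/H_Venus ≈ 0.7981

H = RT/g for each body.
H_Mars = 192 × 223 / 3.72 = 11510 m.
H_Venus = 191 × 669 / 8.86 = 14422 m.
H_Mars/H_Venus = 11510/14422 = 0.79809.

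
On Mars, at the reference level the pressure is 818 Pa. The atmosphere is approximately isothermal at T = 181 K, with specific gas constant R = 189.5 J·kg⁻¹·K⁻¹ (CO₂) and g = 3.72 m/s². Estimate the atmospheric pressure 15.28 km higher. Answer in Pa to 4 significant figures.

Scale height: H = RT/g = 189.5 × 181 / 3.72 = 9220.3 m.
Barometric formula: P = P₀ exp(−z/H).
z/H = 15280/9220.3 = 1.6572; exp(−1.6572) = 0.19067.
P = 818 × 0.19067 = 155.97 Pa.

P ≈ 156.0 Pa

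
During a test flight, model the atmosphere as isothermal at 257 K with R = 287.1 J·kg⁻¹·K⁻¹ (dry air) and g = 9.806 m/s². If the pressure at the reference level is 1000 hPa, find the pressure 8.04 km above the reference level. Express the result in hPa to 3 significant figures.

Scale height: H = RT/g = 287.1 × 257 / 9.806 = 7524.4 m.
Barometric formula: P = P₀ exp(−z/H).
z/H = 8040.0/7524.4 = 1.0685; exp(−1.0685) = 0.34352.
P = 1000 × 0.34352 = 343.52 hPa.

P ≈ 344 hPa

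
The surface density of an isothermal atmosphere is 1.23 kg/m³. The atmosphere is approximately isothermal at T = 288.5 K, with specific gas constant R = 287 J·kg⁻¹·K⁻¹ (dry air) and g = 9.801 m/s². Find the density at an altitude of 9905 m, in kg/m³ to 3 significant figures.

ρ ≈ 0.381 kg/m³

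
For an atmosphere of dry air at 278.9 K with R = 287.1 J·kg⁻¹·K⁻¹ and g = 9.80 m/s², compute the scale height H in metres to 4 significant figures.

The scale height of an isothermal atmosphere is H = RT/g.
H = 287.1 × 278.9 / 9.80 = 80072/9.80 = 8170.6 m.

H ≈ 8171 m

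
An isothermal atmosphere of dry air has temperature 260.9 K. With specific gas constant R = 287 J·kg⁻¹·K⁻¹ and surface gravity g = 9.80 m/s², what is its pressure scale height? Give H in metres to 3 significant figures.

The scale height of an isothermal atmosphere is H = RT/g.
H = 287 × 260.9 / 9.80 = 74878/9.80 = 7640.6 m.

H ≈ 7640 m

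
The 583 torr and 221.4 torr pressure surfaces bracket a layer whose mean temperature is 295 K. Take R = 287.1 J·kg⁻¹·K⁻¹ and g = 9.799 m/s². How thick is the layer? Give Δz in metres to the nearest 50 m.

Δz ≈ 8350 m

Hypsometric equation: Δz = (R T̄/g) ln(P₁/P₂).
R T̄/g = 287.1 × 295 / 9.799 = 8643.2 m.
ln(583/221.4) = ln(2.6332) = 0.96820.
Δz = 8643.2 × 0.96820 = 8368.3 m.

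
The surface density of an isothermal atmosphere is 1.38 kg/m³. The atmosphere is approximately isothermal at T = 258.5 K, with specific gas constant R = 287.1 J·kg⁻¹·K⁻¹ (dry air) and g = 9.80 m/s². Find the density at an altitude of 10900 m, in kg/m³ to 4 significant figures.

Scale height: H = RT/g = 287.1 × 258.5 / 9.80 = 7573.0 m.
In an isothermal atmosphere, density decays like pressure: ρ = ρ₀ exp(−z/H).
z/H = 10900/7573.0 = 1.4393; exp(−1.4393) = 0.23709.
ρ = 1.38 × 0.23709 = 0.32718 kg/m³.

ρ ≈ 0.3272 kg/m³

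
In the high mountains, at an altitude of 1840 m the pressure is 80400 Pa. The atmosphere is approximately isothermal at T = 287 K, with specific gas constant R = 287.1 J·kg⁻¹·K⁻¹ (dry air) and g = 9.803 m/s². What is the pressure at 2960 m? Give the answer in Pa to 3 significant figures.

Scale height: H = RT/g = 287.1 × 287 / 9.803 = 8405.4 m.
Between two levels, P₂ = P₁ exp(−Δz/H) with Δz = z₂ − z₁.
Δz = 2960.0 − 1840.0 = 1120.0 m; Δz/H = 1120.0/8405.4 = 0.13325.
P₂ = 80400 × exp(−0.13325) = 80400 × 0.87525 = 70370 Pa.

P ≈ 70400 Pa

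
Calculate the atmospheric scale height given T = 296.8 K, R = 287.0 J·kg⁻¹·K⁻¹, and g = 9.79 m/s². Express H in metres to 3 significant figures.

The scale height of an isothermal atmosphere is H = RT/g.
H = 287.0 × 296.8 / 9.79 = 85182/9.79 = 8700.9 m.

H ≈ 8700 m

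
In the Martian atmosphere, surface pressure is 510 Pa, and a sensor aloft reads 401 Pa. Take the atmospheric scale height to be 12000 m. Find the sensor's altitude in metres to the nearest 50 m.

z ≈ 2900 m

Invert the barometric formula: z = H ln(P₀/P).
P₀/P = 510/401 = 1.2718; ln(1.2718) = 0.24043.
z = 12000 × 0.24043 = 2885.2 m.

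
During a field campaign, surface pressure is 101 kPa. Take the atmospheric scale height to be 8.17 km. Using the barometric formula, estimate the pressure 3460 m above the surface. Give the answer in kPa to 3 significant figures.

P ≈ 66.1 kPa

Barometric formula: P = P₀ exp(−z/H).
z/H = 3460.0/8170.0 = 0.42350; exp(−0.42350) = 0.65475.
P = 101 × 0.65475 = 66.130 kPa.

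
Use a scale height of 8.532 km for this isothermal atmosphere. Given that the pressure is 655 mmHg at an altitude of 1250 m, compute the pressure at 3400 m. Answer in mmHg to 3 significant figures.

Between two levels, P₂ = P₁ exp(−Δz/H) with Δz = z₂ − z₁.
Δz = 3400.0 − 1250.0 = 2150.0 m; Δz/H = 2150.0/8532.0 = 0.25199.
P₂ = 655 × exp(−0.25199) = 655 × 0.77725 = 509.10 mmHg.

P ≈ 509 mmHg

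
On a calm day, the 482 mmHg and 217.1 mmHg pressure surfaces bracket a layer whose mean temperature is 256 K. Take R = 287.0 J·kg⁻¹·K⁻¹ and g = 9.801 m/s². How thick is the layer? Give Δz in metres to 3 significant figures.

Δz ≈ 5980 m

Hypsometric equation: Δz = (R T̄/g) ln(P₁/P₂).
R T̄/g = 287.0 × 256 / 9.801 = 7496.4 m.
ln(482/217.1) = ln(2.2202) = 0.79760.
Δz = 7496.4 × 0.79760 = 5979.1 m.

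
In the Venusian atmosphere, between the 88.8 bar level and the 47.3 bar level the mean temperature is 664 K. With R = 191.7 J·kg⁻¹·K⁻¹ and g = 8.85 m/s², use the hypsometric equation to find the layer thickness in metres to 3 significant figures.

Hypsometric equation: Δz = (R T̄/g) ln(P₁/P₂).
R T̄/g = 191.7 × 664 / 8.85 = 14383 m.
ln(88.8/47.3) = ln(1.8774) = 0.62989.
Δz = 14383 × 0.62989 = 9059.7 m.

Δz ≈ 9060 m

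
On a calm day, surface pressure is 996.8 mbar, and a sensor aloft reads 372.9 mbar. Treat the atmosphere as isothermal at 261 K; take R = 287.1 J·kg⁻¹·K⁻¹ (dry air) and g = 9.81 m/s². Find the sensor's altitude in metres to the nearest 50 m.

Scale height: H = RT/g = 287.1 × 261 / 9.81 = 7638.4 m.
Invert the barometric formula: z = H ln(P₀/P).
P₀/P = 996.8/372.9 = 2.6731; ln(2.6731) = 0.98324.
z = 7638.4 × 0.98324 = 7510.4 m.

z ≈ 7500 m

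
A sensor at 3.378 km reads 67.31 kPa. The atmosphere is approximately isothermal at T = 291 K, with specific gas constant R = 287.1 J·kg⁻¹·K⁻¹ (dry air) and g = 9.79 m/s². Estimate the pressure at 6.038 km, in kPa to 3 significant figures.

Scale height: H = RT/g = 287.1 × 291 / 9.79 = 8533.8 m.
Between two levels, P₂ = P₁ exp(−Δz/H) with Δz = z₂ − z₁.
Δz = 6038.0 − 3378.0 = 2660.0 m; Δz/H = 2660.0/8533.8 = 0.31170.
P₂ = 67.31 × exp(−0.31170) = 67.31 × 0.73220 = 49.284 kPa.

P ≈ 49.3 kPa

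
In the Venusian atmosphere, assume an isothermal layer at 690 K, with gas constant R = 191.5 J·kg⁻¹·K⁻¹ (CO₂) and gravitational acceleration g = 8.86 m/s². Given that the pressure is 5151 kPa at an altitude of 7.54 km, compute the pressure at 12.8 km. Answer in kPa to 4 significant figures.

P ≈ 3620 kPa

Scale height: H = RT/g = 191.5 × 690 / 8.86 = 14914 m.
Between two levels, P₂ = P₁ exp(−Δz/H) with Δz = z₂ − z₁.
Δz = 12800 − 7540.0 = 5260.0 m; Δz/H = 5260.0/14914 = 0.35269.
P₂ = 5151 × exp(−0.35269) = 5151 × 0.70280 = 3620.1 kPa.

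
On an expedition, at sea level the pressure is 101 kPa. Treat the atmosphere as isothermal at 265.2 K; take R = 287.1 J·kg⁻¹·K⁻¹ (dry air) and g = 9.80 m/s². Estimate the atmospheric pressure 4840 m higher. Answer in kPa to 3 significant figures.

P ≈ 54.2 kPa

Scale height: H = RT/g = 287.1 × 265.2 / 9.80 = 7769.3 m.
Barometric formula: P = P₀ exp(−z/H).
z/H = 4840.0/7769.3 = 0.62296; exp(−0.62296) = 0.53635.
P = 101 × 0.53635 = 54.171 kPa.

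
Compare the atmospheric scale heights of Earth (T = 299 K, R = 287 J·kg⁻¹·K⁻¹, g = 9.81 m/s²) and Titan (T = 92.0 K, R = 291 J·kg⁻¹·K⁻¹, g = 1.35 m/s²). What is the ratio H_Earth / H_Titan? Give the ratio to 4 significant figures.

H_Earth/H_Titan ≈ 0.4411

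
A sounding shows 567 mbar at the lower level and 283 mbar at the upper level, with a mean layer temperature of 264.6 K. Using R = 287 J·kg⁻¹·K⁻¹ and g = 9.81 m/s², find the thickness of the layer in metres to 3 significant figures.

Hypsometric equation: Δz = (R T̄/g) ln(P₁/P₂).
R T̄/g = 287 × 264.6 / 9.81 = 7741.1 m.
ln(567/283) = ln(2.0035) = 0.69490.
Δz = 7741.1 × 0.69490 = 5379.3 m.

Δz ≈ 5380 m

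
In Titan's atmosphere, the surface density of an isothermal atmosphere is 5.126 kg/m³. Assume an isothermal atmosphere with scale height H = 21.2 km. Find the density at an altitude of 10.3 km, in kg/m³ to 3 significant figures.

In an isothermal atmosphere, density decays like pressure: ρ = ρ₀ exp(−z/H).
z/H = 10300/21200 = 0.48585; exp(−0.48585) = 0.61517.
ρ = 5.126 × 0.61517 = 3.1534 kg/m³.

ρ ≈ 3.15 kg/m³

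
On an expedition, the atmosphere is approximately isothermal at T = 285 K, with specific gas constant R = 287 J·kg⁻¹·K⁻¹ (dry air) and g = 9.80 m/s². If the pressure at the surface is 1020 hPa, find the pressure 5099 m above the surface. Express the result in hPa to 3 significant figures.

Scale height: H = RT/g = 287 × 285 / 9.80 = 8346.4 m.
Barometric formula: P = P₀ exp(−z/H).
z/H = 5099.0/8346.4 = 0.61092; exp(−0.61092) = 0.54285.
P = 1020 × 0.54285 = 553.71 hPa.

P ≈ 554 hPa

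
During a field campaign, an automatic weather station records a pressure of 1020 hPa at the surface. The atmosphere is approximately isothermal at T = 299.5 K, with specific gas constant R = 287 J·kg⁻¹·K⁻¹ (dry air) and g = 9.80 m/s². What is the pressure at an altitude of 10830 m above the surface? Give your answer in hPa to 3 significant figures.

P ≈ 297 hPa

Scale height: H = RT/g = 287 × 299.5 / 9.80 = 8771.1 m.
Barometric formula: P = P₀ exp(−z/H).
z/H = 10830/8771.1 = 1.2347; exp(−1.2347) = 0.29092.
P = 1020 × 0.29092 = 296.74 hPa.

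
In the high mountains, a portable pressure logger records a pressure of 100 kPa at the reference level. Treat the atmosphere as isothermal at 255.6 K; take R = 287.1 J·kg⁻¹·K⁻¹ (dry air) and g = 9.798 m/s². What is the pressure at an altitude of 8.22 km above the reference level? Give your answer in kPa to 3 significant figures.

Scale height: H = RT/g = 287.1 × 255.6 / 9.798 = 7489.6 m.
Barometric formula: P = P₀ exp(−z/H).
z/H = 8220.0/7489.6 = 1.0975; exp(−1.0975) = 0.33370.
P = 100 × 0.33370 = 33.370 kPa.

P ≈ 33.4 kPa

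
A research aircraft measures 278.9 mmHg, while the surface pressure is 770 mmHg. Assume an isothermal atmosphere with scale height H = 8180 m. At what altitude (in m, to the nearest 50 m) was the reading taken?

z ≈ 8300 m

Invert the barometric formula: z = H ln(P₀/P).
P₀/P = 770/278.9 = 2.7608; ln(2.7608) = 1.0155.
z = 8180.0 × 1.0155 = 8306.8 m.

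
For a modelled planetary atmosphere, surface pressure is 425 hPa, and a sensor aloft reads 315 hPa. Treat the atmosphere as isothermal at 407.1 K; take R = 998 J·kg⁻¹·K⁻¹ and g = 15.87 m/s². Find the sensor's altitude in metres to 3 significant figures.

Scale height: H = RT/g = 998 × 407.1 / 15.87 = 25601 m.
Invert the barometric formula: z = H ln(P₀/P).
P₀/P = 425/315 = 1.3492; ln(1.3492) = 0.29951.
z = 25601 × 0.29951 = 7667.8 m.

z ≈ 7670 m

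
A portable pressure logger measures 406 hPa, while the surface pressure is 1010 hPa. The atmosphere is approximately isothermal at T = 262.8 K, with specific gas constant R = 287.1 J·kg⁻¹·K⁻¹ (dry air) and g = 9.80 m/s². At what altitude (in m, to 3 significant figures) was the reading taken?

Scale height: H = RT/g = 287.1 × 262.8 / 9.80 = 7699.0 m.
Invert the barometric formula: z = H ln(P₀/P).
P₀/P = 1010/406 = 2.4877; ln(2.4877) = 0.91136.
z = 7699.0 × 0.91136 = 7016.6 m.

z ≈ 7020 m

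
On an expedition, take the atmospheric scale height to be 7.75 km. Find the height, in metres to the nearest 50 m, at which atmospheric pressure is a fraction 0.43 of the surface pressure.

Set P/P₀ = exp(−z/H) = 0.43, so z = −H ln(0.43).
−ln(0.43) = 0.84397; z = 7750.0 × 0.84397 = 6540.8 m.

z ≈ 6550 m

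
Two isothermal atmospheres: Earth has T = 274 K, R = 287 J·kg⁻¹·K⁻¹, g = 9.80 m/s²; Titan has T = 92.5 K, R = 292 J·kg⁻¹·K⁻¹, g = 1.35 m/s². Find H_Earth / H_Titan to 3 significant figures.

H_Earth/H_Titan ≈ 0.401

H = RT/g for each body.
H_Earth = 287 × 274 / 9.80 = 8024.3 m.
H_Titan = 292 × 92.5 / 1.35 = 20007 m.
H_Earth/H_Titan = 8024.3/20007 = 0.40107.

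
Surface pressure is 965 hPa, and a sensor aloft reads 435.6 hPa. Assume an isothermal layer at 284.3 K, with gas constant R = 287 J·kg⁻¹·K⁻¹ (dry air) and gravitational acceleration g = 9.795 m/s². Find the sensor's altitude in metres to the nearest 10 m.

Scale height: H = RT/g = 287 × 284.3 / 9.795 = 8330.2 m.
Invert the barometric formula: z = H ln(P₀/P).
P₀/P = 965/435.6 = 2.2153; ln(2.2153) = 0.79539.
z = 8330.2 × 0.79539 = 6625.8 m.

z ≈ 6630 m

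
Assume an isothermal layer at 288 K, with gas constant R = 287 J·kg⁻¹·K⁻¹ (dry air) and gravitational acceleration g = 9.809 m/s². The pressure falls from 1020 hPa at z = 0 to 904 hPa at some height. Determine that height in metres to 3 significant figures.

Scale height: H = RT/g = 287 × 288 / 9.809 = 8426.5 m.
Invert the barometric formula: z = H ln(P₀/P).
P₀/P = 1020/904 = 1.1283; ln(1.1283) = 0.12071.
z = 8426.5 × 0.12071 = 1017.2 m.

z ≈ 1020 m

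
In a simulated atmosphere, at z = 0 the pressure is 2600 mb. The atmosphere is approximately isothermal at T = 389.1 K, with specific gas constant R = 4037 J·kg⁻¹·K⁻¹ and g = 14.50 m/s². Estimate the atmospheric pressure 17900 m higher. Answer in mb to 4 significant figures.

P ≈ 2204 mb

Scale height: H = RT/g = 4037 × 389.1 / 14.50 = 108330 m.
Barometric formula: P = P₀ exp(−z/H).
z/H = 17900/108330 = 0.16524; exp(−0.16524) = 0.84769.
P = 2600 × 0.84769 = 2204.0 mb.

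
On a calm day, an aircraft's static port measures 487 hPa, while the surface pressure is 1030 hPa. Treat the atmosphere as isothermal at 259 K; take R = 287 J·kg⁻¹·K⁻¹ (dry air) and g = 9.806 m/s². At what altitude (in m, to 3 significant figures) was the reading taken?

z ≈ 5680 m

Scale height: H = RT/g = 287 × 259 / 9.806 = 7580.4 m.
Invert the barometric formula: z = H ln(P₀/P).
P₀/P = 1030/487 = 2.1150; ln(2.1150) = 0.74905.
z = 7580.4 × 0.74905 = 5678.1 m.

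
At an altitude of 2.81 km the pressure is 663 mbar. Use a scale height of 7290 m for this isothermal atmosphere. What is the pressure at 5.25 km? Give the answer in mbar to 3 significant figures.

Between two levels, P₂ = P₁ exp(−Δz/H) with Δz = z₂ − z₁.
Δz = 5250.0 − 2810.0 = 2440.0 m; Δz/H = 2440.0/7290.0 = 0.33471.
P₂ = 663 × exp(−0.33471) = 663 × 0.71555 = 474.41 mbar.

P ≈ 474 mbar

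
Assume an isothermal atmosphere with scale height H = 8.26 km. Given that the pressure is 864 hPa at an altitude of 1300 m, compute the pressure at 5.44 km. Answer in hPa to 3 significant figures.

P ≈ 523 hPa

Between two levels, P₂ = P₁ exp(−Δz/H) with Δz = z₂ − z₁.
Δz = 5440.0 − 1300.0 = 4140.0 m; Δz/H = 4140.0/8260.0 = 0.50121.
P₂ = 864 × exp(−0.50121) = 864 × 0.60580 = 523.41 hPa.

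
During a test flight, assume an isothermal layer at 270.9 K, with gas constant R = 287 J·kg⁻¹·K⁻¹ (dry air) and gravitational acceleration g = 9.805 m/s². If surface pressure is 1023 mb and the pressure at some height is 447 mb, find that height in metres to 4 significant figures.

Scale height: H = RT/g = 287 × 270.9 / 9.805 = 7929.5 m.
Invert the barometric formula: z = H ln(P₀/P).
P₀/P = 1023/447 = 2.2886; ln(2.2886) = 0.82794.
z = 7929.5 × 0.82794 = 6565.2 m.

z ≈ 6565 m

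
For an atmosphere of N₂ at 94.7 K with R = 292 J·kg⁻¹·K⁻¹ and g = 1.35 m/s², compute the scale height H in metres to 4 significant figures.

The scale height of an isothermal atmosphere is H = RT/g.
H = 292 × 94.7 / 1.35 = 27652/1.35 = 20483 m.

H ≈ 20480 m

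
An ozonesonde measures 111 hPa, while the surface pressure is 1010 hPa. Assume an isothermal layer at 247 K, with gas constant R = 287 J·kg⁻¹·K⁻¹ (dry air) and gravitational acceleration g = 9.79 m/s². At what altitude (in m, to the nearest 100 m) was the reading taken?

Scale height: H = RT/g = 287 × 247 / 9.79 = 7241.0 m.
Invert the barometric formula: z = H ln(P₀/P).
P₀/P = 1010/111 = 9.0991; ln(9.0991) = 2.2082.
z = 7241.0 × 2.2082 = 15990 m.

z ≈ 16000 m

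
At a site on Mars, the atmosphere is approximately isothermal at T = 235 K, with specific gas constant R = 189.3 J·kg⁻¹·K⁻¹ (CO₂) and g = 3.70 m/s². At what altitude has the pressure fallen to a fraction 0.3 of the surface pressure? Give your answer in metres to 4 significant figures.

z ≈ 14480 m

Scale height: H = RT/g = 189.3 × 235 / 3.70 = 12023 m.
Set P/P₀ = exp(−z/H) = 0.3, so z = −H ln(0.3).
−ln(0.3) = 1.2040; z = 12023 × 1.2040 = 14476 m.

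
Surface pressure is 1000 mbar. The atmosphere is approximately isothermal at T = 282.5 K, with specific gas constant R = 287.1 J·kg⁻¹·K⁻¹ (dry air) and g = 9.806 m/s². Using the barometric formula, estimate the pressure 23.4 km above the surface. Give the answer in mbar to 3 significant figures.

P ≈ 59.1 mbar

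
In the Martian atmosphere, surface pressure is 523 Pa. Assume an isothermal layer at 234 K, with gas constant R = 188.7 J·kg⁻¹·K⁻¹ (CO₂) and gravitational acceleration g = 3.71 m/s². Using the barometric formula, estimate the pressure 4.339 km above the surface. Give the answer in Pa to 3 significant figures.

Scale height: H = RT/g = 188.7 × 234 / 3.71 = 11902 m.
Barometric formula: P = P₀ exp(−z/H).
z/H = 4339.0/11902 = 0.36456; exp(−0.36456) = 0.69450.
P = 523 × 0.69450 = 363.22 Pa.

P ≈ 363 Pa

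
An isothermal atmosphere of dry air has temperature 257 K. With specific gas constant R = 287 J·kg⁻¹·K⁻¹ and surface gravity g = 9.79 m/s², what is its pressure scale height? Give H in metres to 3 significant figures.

The scale height of an isothermal atmosphere is H = RT/g.
H = 287 × 257 / 9.79 = 73759/9.79 = 7534.1 m.

H ≈ 7530 m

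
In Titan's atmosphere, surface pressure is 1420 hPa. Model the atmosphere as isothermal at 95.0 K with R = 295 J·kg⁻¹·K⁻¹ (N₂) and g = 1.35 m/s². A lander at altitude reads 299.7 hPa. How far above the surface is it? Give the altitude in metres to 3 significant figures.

Scale height: H = RT/g = 295 × 95.0 / 1.35 = 20759 m.
Invert the barometric formula: z = H ln(P₀/P).
P₀/P = 1420/299.7 = 4.7381; ln(4.7381) = 1.5556.
z = 20759 × 1.5556 = 32293 m.

z ≈ 32300 m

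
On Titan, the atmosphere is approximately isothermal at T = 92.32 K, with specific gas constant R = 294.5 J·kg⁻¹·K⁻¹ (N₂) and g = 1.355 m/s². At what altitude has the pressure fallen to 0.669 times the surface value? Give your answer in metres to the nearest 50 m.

Scale height: H = RT/g = 294.5 × 92.32 / 1.355 = 20065 m.
Set P/P₀ = exp(−z/H) = 0.669, so z = −H ln(0.669).
−ln(0.669) = 0.40197; z = 20065 × 0.40197 = 8065.5 m.

z ≈ 8050 m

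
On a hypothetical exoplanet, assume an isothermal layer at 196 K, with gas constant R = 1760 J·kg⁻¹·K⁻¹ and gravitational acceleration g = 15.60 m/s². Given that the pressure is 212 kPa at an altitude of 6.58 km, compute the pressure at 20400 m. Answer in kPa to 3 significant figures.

P ≈ 113 kPa

Scale height: H = RT/g = 1760 × 196 / 15.60 = 22113 m.
Between two levels, P₂ = P₁ exp(−Δz/H) with Δz = z₂ − z₁.
Δz = 20400 − 6580.0 = 13820 m; Δz/H = 13820/22113 = 0.62497.
P₂ = 212 × exp(−0.62497) = 212 × 0.53528 = 113.48 kPa.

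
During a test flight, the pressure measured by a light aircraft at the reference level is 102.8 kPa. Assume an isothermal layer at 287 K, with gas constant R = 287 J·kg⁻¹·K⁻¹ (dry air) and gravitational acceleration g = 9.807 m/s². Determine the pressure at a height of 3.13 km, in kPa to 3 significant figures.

Scale height: H = RT/g = 287 × 287 / 9.807 = 8399.0 m.
Barometric formula: P = P₀ exp(−z/H).
z/H = 3130.0/8399.0 = 0.37266; exp(−0.37266) = 0.68890.
P = 102.8 × 0.68890 = 70.819 kPa.

P ≈ 70.8 kPa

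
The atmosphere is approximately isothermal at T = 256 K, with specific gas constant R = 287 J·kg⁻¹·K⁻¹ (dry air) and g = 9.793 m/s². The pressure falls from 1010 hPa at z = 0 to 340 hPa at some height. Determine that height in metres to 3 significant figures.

z ≈ 8170 m

Scale height: H = RT/g = 287 × 256 / 9.793 = 7502.5 m.
Invert the barometric formula: z = H ln(P₀/P).
P₀/P = 1010/340 = 2.9706; ln(2.9706) = 1.0888.
z = 7502.5 × 1.0888 = 8168.7 m.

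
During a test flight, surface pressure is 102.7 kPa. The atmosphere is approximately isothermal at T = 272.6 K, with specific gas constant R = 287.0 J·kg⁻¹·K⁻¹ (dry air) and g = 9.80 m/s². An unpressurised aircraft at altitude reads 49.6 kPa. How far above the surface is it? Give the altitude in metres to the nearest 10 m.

z ≈ 5810 m

Scale height: H = RT/g = 287.0 × 272.6 / 9.80 = 7983.3 m.
Invert the barometric formula: z = H ln(P₀/P).
P₀/P = 102.7/49.6 = 2.0706; ln(2.0706) = 0.72784.
z = 7983.3 × 0.72784 = 5810.6 m.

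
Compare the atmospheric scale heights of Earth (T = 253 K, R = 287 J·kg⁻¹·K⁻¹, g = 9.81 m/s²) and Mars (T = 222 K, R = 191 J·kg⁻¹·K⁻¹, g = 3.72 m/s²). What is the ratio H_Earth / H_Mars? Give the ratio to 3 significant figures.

H = RT/g for each body.
H_Earth = 287 × 253 / 9.81 = 7401.7 m.
H_Mars = 191 × 222 / 3.72 = 11398 m.
H_Earth/H_Mars = 7401.7/11398 = 0.64939.

H_Earth/H_Mars ≈ 0.649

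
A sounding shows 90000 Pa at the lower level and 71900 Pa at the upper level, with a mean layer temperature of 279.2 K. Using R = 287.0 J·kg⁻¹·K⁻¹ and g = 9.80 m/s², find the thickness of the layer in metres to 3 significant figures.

Δz ≈ 1840 m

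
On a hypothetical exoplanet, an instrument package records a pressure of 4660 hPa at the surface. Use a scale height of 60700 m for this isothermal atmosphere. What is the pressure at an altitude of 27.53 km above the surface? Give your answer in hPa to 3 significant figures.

Barometric formula: P = P₀ exp(−z/H).
z/H = 27530/60700 = 0.45354; exp(−0.45354) = 0.63537.
P = 4660 × 0.63537 = 2960.8 hPa.

P ≈ 2960 hPa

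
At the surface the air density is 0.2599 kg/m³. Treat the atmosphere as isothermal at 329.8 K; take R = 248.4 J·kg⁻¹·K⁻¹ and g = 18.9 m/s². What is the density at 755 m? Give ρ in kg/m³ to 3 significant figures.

Scale height: H = RT/g = 248.4 × 329.8 / 18.9 = 4334.5 m.
In an isothermal atmosphere, density decays like pressure: ρ = ρ₀ exp(−z/H).
z/H = 755.00/4334.5 = 0.17418; exp(−0.17418) = 0.84015.
ρ = 0.2599 × 0.84015 = 0.21835 kg/m³.

ρ ≈ 0.218 kg/m³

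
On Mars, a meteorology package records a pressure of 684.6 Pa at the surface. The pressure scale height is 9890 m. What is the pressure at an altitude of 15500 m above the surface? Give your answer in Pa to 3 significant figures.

P ≈ 143 Pa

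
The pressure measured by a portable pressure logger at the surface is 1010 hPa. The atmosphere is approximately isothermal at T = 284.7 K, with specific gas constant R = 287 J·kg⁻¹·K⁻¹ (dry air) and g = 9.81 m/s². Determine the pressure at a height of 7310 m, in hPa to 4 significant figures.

Scale height: H = RT/g = 287 × 284.7 / 9.81 = 8329.1 m.
Barometric formula: P = P₀ exp(−z/H).
z/H = 7310.0/8329.1 = 0.87765; exp(−0.87765) = 0.41576.
P = 1010 × 0.41576 = 419.92 hPa.

P ≈ 419.9 hPa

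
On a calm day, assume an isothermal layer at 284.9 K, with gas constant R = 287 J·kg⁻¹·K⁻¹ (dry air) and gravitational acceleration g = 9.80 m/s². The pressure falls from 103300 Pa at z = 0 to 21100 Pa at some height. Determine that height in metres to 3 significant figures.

z ≈ 13300 m

Scale height: H = RT/g = 287 × 284.9 / 9.80 = 8343.5 m.
Invert the barometric formula: z = H ln(P₀/P).
P₀/P = 103300/21100 = 4.8957; ln(4.8957) = 1.5884.
z = 8343.5 × 1.5884 = 13253 m.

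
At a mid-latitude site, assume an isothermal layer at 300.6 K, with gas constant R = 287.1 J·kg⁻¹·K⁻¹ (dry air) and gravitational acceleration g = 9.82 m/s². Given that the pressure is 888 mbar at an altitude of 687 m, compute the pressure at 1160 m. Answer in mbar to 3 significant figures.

Scale height: H = RT/g = 287.1 × 300.6 / 9.82 = 8788.4 m.
Between two levels, P₂ = P₁ exp(−Δz/H) with Δz = z₂ − z₁.
Δz = 1160.0 − 687.00 = 473.00 m; Δz/H = 473.00/8788.4 = 0.053821.
P₂ = 888 × exp(−0.053821) = 888 × 0.94760 = 841.47 mbar.

P ≈ 841 mbar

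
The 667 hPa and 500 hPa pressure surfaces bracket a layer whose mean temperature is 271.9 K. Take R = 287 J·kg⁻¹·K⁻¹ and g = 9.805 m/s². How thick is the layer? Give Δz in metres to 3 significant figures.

Hypsometric equation: Δz = (R T̄/g) ln(P₁/P₂).
R T̄/g = 287 × 271.9 / 9.805 = 7958.7 m.
ln(667/500) = ln(1.3340) = 0.28818.
Δz = 7958.7 × 0.28818 = 2293.5 m.

Δz ≈ 2290 m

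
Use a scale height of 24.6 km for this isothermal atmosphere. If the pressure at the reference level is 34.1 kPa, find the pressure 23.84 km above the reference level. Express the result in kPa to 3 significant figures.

Barometric formula: P = P₀ exp(−z/H).
z/H = 23840/24600 = 0.96911; exp(−0.96911) = 0.37942.
P = 34.1 × 0.37942 = 12.938 kPa.

P ≈ 12.9 kPa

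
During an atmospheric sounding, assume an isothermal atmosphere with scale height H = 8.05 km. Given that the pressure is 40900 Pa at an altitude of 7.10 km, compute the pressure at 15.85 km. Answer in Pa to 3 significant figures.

Between two levels, P₂ = P₁ exp(−Δz/H) with Δz = z₂ − z₁.
Δz = 15850 − 7100.0 = 8750.0 m; Δz/H = 8750.0/8050.0 = 1.0870.
P₂ = 40900 × exp(−1.0870) = 40900 × 0.33723 = 13793 Pa.

P ≈ 13800 Pa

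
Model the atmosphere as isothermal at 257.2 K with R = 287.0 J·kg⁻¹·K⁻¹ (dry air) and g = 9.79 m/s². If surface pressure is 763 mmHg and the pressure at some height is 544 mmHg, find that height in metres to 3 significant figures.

Scale height: H = RT/g = 287.0 × 257.2 / 9.79 = 7540.0 m.
Invert the barometric formula: z = H ln(P₀/P).
P₀/P = 763/544 = 1.4026; ln(1.4026) = 0.33833.
z = 7540.0 × 0.33833 = 2551.0 m.

z ≈ 2550 m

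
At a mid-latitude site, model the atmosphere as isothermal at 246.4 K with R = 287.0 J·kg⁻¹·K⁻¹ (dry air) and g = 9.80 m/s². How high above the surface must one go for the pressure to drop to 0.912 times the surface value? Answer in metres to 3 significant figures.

z ≈ 665 m

Scale height: H = RT/g = 287.0 × 246.4 / 9.80 = 7216.0 m.
Set P/P₀ = exp(−z/H) = 0.912, so z = −H ln(0.912).
−ln(0.912) = 0.092115; z = 7216.0 × 0.092115 = 664.70 m.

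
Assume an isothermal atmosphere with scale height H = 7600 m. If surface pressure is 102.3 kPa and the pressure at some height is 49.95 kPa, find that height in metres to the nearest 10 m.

Invert the barometric formula: z = H ln(P₀/P).
P₀/P = 102.3/49.95 = 2.0480; ln(2.0480) = 0.71686.
z = 7600.0 × 0.71686 = 5448.1 m.

z ≈ 5450 m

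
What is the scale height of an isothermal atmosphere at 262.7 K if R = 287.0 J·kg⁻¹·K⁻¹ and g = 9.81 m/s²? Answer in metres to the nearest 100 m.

The scale height of an isothermal atmosphere is H = RT/g.
H = 287.0 × 262.7 / 9.81 = 75395/9.81 = 7685.5 m.

H ≈ 7700 m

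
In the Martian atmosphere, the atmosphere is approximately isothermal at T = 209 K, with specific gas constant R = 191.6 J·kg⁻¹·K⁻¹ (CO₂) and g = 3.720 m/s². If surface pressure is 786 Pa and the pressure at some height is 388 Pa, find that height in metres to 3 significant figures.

Scale height: H = RT/g = 191.6 × 209 / 3.720 = 10765 m.
Invert the barometric formula: z = H ln(P₀/P).
P₀/P = 786/388 = 2.0258; ln(2.0258) = 0.70596.
z = 10765 × 0.70596 = 7599.7 m.

z ≈ 7600 m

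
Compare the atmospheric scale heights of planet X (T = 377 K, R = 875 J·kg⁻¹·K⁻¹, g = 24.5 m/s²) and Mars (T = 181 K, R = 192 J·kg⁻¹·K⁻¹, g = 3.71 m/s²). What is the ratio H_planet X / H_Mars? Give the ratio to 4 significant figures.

H = RT/g for each body.
H_planet X = 875 × 377 / 24.5 = 13464 m.
H_Mars = 192 × 181 / 3.71 = 9367.1 m.
H_planet X/H_Mars = 13464/9367.1 = 1.4374.

H_planet X/H_Mars ≈ 1.437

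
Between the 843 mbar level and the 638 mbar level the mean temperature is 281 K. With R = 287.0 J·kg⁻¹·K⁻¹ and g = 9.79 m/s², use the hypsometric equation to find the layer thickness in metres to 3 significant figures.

Hypsometric equation: Δz = (R T̄/g) ln(P₁/P₂).
R T̄/g = 287.0 × 281 / 9.79 = 8237.7 m.
ln(843/638) = ln(1.3213) = 0.27862.
Δz = 8237.7 × 0.27862 = 2295.2 m.

Δz ≈ 2300 m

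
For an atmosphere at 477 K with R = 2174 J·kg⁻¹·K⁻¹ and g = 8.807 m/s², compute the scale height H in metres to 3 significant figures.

The scale height of an isothermal atmosphere is H = RT/g.
H = 2174 × 477 / 8.807 = 1037000/8.807 = 117750 m.

H ≈ 118000 m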